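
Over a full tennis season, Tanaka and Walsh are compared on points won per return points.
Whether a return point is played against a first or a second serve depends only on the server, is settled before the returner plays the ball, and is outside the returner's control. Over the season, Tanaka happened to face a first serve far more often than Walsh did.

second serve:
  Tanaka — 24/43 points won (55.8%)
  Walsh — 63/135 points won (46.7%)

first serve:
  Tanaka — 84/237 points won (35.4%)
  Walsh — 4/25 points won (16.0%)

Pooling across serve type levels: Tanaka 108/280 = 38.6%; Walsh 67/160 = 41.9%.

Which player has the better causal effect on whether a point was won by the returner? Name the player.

Tanaka

Nothing the player does changes serve type; the imbalance is an allocation artefact. With serve type also predicting the outcome, the pooled figure is confounded, and the within-stratum comparison is the causal one.
Within each level — second serve: 55.8% vs 46.7%; first serve: 35.4% vs 16.0% — Tanaka is higher every time.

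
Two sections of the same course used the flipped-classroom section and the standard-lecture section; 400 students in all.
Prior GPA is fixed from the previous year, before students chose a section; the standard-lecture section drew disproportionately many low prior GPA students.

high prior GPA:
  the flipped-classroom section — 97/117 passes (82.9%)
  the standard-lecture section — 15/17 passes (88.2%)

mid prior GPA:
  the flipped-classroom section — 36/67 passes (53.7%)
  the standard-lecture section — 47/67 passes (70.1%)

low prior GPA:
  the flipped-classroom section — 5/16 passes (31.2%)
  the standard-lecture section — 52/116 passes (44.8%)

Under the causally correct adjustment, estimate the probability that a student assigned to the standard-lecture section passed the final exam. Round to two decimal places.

Here prior GPA band is a common cause — it drives both which teaching method a case falls under and the outcome. The crude comparison mixes populations; the stratum-specific rates are the causally relevant ones.
Standardising the standard-lecture section to the population prior GPA band mix: 0.335·15/17 + 0.335·47/67 + 0.330·52/116 = 0.679.

0.68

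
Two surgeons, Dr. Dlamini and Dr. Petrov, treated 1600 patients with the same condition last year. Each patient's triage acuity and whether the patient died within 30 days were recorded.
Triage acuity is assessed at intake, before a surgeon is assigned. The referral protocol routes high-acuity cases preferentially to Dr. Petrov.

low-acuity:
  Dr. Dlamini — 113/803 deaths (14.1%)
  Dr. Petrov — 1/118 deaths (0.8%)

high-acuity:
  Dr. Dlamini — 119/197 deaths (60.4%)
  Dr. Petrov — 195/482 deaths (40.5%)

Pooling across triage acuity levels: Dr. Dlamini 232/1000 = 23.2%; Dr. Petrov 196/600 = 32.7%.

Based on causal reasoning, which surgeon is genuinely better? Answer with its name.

Dr. Petrov

The triage acuity-specific comparison favours Dr. Petrov throughout, but the pooled figures favour Dr. Dlamini. The question is whether to condition on triage acuity.
Here triage acuity is a common cause — it drives both which surgeon a case falls under and the outcome. The crude comparison mixes populations; the stratum-specific rates are the causally relevant ones.
Within each level — low-acuity: 14.1% vs 0.8%; high-acuity: 60.4% vs 40.5% — Dr. Petrov is lower every time.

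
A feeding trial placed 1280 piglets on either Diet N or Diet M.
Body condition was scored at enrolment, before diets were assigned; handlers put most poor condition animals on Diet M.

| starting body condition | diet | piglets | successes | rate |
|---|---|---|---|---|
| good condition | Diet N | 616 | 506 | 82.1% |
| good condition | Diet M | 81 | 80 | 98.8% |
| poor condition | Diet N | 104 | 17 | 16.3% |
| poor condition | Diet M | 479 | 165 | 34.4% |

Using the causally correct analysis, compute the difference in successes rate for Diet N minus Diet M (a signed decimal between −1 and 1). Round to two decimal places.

-0.17

Starting body condition satisfies the back-door criterion: it is not a descendant of the diet, and it blocks the spurious path from diet to outcome. Adjusting for it (i.e., using the within-starting body condition rates) gives the causal effect.
Adjusting over the population distribution of starting body condition: 0.545·(0.821−0.988) + 0.455·(0.163−0.344) = -0.173.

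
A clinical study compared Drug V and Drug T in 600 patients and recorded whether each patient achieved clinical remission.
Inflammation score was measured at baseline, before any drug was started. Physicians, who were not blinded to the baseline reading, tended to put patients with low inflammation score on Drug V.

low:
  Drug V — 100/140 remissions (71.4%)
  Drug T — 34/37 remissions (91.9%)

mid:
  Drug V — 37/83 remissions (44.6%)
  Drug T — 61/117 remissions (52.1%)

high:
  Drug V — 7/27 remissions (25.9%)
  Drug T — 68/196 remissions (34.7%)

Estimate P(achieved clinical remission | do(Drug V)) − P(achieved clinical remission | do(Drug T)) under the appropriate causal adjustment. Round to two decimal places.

The inflammation score-specific comparison favours Drug T throughout, but the pooled figures favour Drug V. The question is whether to condition on inflammation score.
Nothing the drug does changes inflammation score; the imbalance is an allocation artefact. With inflammation score also predicting the outcome, the pooled figure is confounded, and the within-stratum comparison is the causal one.
Adjusting over the population distribution of inflammation score: 0.295·(0.714−0.919) + 0.333·(0.446−0.521) + 0.372·(0.259−0.347) = -0.118.

-0.12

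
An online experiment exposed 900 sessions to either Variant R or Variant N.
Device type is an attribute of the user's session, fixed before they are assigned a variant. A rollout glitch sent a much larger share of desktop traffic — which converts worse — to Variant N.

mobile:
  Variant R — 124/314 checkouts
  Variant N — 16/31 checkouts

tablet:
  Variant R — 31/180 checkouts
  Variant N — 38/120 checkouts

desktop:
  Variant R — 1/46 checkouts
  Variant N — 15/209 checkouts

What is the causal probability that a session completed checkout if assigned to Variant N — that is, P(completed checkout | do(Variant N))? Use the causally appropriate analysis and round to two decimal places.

Device type satisfies the back-door criterion: it is not a descendant of the variant, and it blocks the spurious path from variant to outcome. Adjusting for it (i.e., using the within-device type rates) gives the causal effect.
Standardising Variant N to the population device type mix: 0.383·16/31 + 0.333·38/120 + 0.283·15/209 = 0.324.

0.32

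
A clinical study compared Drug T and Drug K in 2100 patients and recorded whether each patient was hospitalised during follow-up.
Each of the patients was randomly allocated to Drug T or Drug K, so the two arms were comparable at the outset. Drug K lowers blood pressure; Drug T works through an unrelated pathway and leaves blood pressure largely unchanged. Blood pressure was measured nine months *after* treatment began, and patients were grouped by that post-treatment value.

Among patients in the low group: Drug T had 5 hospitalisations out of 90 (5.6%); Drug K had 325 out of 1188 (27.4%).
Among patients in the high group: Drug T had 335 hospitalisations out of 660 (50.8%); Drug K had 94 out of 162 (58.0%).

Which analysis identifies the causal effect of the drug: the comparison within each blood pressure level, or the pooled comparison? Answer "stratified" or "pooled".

The blood pressure-specific comparison favours Drug T throughout, but the pooled figures favour Drug K. The question is whether to condition on blood pressure.
Blood pressure is downstream of the drug. One should not condition on a consequence of treatment, so the overall rates are the right comparison.
Pooled: Drug T 45.3% vs Drug K 31.0%; Drug K is lower overall.

pooled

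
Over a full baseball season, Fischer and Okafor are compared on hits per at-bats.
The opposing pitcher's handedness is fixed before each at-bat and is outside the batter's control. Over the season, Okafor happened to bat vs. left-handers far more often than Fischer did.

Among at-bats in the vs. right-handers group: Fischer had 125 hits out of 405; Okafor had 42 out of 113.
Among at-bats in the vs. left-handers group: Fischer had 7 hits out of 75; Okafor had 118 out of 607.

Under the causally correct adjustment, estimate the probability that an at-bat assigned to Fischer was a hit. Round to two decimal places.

Pitcher handedness is set before the player has any effect — it is not caused by the player — and it independently drives the outcome. That makes it a confounder, so the causal comparison is within pitcher handedness levels.
Standardising Fischer to the population pitcher handedness mix: 0.432·125/405 + 0.568·7/75 = 0.186.

0.19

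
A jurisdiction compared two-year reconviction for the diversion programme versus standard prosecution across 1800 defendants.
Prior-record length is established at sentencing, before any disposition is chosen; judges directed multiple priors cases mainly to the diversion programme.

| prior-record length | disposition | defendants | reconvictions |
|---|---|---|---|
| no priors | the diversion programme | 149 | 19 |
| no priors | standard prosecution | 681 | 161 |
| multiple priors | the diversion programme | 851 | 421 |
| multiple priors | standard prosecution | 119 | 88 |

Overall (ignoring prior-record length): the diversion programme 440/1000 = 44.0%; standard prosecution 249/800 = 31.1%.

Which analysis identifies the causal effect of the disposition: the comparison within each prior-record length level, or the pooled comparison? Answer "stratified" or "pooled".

Prior-record length satisfies the back-door criterion: it is not a descendant of the disposition, and it blocks the spurious path from disposition to outcome. Adjusting for it (i.e., using the within-prior-record length rates) gives the causal effect.
Within each level — no priors: 12.8% vs 23.6%; multiple priors: 49.5% vs 73.9% — the diversion programme is lower every time.

stratified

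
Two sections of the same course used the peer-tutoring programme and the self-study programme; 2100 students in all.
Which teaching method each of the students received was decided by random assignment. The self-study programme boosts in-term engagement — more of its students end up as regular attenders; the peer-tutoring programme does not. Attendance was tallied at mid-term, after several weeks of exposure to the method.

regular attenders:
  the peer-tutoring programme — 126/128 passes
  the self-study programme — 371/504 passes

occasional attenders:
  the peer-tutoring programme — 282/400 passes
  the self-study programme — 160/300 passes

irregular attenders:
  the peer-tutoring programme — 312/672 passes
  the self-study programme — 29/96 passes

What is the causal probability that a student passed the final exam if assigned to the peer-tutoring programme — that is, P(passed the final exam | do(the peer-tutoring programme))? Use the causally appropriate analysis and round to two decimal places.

Within every mid-term attendance level the peer-tutoring programme has the higher rate, yet pooled the self-study programme does — Simpson's reversal.
Because the teaching method influences mid-term attendance, mid-term attendance is a post-treatment mediator, not a confounder. Stratifying on it would bias the estimate; the causal effect is the crude pooled difference.
So P(outcome | do(the peer-tutoring programme)) is just the pooled rate for the peer-tutoring programme: 720/1200 = 0.600.

0.60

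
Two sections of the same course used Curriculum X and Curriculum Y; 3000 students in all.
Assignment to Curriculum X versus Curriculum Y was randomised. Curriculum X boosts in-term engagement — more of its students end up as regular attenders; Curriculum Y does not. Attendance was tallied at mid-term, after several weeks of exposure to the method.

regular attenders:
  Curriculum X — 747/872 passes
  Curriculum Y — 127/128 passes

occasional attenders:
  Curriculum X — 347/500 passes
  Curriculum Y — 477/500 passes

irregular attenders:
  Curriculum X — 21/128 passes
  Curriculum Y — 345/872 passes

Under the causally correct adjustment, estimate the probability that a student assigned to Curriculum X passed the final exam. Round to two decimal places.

0.74

The distribution of mid-term attendance is itself part of what the teaching method does — it is an intermediate outcome. Holding it fixed would remove that part of the effect; the total effect is the pooled difference.
So P(outcome | do(Curriculum X)) is just the pooled rate for Curriculum X: 1115/1500 = 0.743.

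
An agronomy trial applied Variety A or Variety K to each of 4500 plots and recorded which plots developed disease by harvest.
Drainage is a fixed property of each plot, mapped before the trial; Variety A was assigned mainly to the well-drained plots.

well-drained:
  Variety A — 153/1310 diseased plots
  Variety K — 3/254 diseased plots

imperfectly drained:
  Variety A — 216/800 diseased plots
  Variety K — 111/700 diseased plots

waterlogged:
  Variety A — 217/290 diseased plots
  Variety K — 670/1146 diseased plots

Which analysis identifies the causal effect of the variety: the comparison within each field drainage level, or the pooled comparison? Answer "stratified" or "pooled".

stratified

Within every field drainage level Variety K has the lower rate, yet pooled Variety A does — Simpson's reversal.
Field drainage is set before the variety has any effect — it is not caused by the variety — and it independently drives the outcome. That makes it a confounder, so the causal comparison is within field drainage levels.
Within each level — well-drained: 11.7% vs 1.2%; imperfectly drained: 27.0% vs 15.9%; waterlogged: 74.8% vs 58.5% — Variety K is lower every time.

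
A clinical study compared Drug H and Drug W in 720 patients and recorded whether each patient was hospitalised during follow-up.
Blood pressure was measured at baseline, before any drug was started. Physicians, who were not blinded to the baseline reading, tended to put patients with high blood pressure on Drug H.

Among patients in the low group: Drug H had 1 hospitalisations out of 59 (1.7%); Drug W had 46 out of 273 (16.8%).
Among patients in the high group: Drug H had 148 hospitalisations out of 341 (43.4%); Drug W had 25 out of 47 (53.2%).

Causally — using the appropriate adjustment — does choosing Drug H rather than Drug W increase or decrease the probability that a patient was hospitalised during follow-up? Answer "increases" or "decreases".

The imbalance in blood pressure arose from how patients were allocated, not from anything the drug did; and blood pressure independently affects the outcome. The pooled gap is confounded — condition on blood pressure.
Within each level — low: 1.7% vs 16.8%; high: 43.4% vs 53.2% — Drug H is lower every time.

decreases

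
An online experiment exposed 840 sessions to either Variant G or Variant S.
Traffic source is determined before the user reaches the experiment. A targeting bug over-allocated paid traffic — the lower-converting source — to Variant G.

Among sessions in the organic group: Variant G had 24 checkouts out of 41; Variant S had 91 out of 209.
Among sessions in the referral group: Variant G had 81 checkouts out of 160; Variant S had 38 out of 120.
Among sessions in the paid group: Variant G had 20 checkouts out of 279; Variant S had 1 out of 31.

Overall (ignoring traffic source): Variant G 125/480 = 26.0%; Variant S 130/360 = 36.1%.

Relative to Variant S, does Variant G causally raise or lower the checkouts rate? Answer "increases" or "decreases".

increases

The traffic source-specific comparison favours Variant G throughout, but the pooled figures favour Variant S. The question is whether to condition on traffic source.
Nothing the variant does changes traffic source; the imbalance is an allocation artefact. With traffic source also predicting the outcome, the pooled figure is confounded, and the within-stratum comparison is the causal one.
Within each level — organic: 58.5% vs 43.5%; referral: 50.6% vs 31.7%; paid: 7.2% vs 3.2% — Variant G is higher every time.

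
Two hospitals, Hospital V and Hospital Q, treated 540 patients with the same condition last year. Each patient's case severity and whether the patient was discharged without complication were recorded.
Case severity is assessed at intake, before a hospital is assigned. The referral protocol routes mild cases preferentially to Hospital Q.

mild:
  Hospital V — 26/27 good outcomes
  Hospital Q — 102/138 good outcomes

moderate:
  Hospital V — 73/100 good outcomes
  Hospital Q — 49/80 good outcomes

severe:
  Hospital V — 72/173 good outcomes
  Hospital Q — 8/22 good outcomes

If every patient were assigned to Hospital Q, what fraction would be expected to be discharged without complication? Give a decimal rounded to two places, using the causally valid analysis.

The stratified and pooled comparisons disagree (Hospital V wins within each case severity; Hospital Q wins overall), so the answer turns on the causal role of case severity.
Nothing the hospital does changes case severity; the imbalance is an allocation artefact. With case severity also predicting the outcome, the pooled figure is confounded, and the within-stratum comparison is the causal one.
Standardising Hospital Q to the population case severity mix: 0.306·102/138 + 0.333·49/80 + 0.361·8/22 = 0.561.

0.56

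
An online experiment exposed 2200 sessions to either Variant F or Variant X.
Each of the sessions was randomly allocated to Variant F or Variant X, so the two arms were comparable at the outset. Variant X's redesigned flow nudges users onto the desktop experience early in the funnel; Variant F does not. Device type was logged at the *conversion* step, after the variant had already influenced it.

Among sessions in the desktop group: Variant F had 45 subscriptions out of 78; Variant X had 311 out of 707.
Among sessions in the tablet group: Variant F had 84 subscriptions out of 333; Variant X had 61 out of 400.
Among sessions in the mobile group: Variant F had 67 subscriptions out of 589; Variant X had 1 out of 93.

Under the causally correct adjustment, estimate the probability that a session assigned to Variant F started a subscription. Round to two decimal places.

0.20

Device type here is a post-treatment variable shaped by the variant; conditioning on it would introduce bias rather than remove it. The overall comparison is the causal one.
So P(outcome | do(Variant F)) is just the pooled rate for Variant F: 196/1000 = 0.196.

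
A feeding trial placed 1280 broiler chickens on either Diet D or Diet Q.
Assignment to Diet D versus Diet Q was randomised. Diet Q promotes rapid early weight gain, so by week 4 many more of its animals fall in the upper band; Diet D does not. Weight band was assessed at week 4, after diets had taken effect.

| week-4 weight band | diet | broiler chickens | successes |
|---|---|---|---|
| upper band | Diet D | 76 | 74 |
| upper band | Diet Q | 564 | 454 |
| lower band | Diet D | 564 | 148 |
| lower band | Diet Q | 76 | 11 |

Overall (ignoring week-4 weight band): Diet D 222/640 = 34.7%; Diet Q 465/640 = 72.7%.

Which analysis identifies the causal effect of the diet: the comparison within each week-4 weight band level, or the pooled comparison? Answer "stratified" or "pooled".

Stratifying would compare diets among broiler chickens the diets themselves sorted into week-4 weight band groups — a form of selection on an intermediate. The unconditioned pooled rates give the total causal effect.
Pooled: Diet D 34.7% vs Diet Q 72.7%; Diet Q is higher overall.

pooled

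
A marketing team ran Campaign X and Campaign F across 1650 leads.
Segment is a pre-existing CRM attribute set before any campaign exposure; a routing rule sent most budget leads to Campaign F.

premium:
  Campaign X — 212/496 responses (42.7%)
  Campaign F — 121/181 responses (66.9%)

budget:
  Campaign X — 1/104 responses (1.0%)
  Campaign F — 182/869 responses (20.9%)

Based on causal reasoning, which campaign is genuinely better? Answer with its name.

Within every customer segment level Campaign F has the higher rate, yet pooled Campaign X does — Simpson's reversal.
Nothing the campaign does changes customer segment; the imbalance is an allocation artefact. With customer segment also predicting the outcome, the pooled figure is confounded, and the within-stratum comparison is the causal one.
Within each level — premium: 42.7% vs 66.9%; budget: 1.0% vs 20.9% — Campaign F is higher every time.

Campaign F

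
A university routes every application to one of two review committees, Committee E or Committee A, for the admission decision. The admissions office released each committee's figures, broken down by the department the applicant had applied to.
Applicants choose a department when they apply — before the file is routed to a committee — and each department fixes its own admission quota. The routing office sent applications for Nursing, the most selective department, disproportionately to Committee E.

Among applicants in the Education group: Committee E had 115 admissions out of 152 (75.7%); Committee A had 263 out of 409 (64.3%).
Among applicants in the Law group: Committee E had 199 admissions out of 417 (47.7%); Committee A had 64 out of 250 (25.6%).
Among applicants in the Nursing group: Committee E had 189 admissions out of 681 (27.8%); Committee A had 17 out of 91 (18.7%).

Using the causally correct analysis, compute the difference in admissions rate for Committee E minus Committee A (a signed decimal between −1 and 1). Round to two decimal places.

Department satisfies the back-door criterion: it is not a descendant of the review committee, and it blocks the spurious path from review committee to outcome. Adjusting for it (i.e., using the within-department rates) gives the causal effect.
Adjusting over the population distribution of department: 0.281·(0.757−0.643) + 0.334·(0.477−0.256) + 0.386·(0.278−0.187) = +0.141.

+0.14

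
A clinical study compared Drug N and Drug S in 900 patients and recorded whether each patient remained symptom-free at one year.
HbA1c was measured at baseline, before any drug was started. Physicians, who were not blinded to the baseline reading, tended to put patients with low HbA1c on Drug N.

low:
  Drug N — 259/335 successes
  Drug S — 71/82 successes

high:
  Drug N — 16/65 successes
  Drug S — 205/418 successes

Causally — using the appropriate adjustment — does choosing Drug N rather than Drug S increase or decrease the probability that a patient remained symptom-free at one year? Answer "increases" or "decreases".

decreases

The stratified and pooled comparisons disagree (Drug S wins within each HbA1c; Drug N wins overall), so the answer turns on the causal role of HbA1c.
Nothing the drug does changes HbA1c; the imbalance is an allocation artefact. With HbA1c also predicting the outcome, the pooled figure is confounded, and the within-stratum comparison is the causal one.
Within each level — low: 77.3% vs 86.6%; high: 24.6% vs 49.0% — Drug S is higher every time.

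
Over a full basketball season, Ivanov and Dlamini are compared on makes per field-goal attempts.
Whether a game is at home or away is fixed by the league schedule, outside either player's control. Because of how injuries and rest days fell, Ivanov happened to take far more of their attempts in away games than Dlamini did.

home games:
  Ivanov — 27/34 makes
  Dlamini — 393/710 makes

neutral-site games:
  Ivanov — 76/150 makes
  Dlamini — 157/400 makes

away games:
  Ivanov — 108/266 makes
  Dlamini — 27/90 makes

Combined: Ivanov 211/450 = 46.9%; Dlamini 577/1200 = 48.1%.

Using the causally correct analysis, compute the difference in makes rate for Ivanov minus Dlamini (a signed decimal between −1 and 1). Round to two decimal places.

+0.17

The game venue-specific comparison favours Ivanov throughout, but the pooled figures favour Dlamini. The question is whether to condition on game venue.
Game venue satisfies the back-door criterion: it is not a descendant of the player, and it blocks the spurious path from player to outcome. Adjusting for it (i.e., using the within-game venue rates) gives the causal effect.
Adjusting over the population distribution of game venue: 0.451·(0.794−0.554) + 0.333·(0.507−0.393) + 0.216·(0.406−0.300) = +0.169.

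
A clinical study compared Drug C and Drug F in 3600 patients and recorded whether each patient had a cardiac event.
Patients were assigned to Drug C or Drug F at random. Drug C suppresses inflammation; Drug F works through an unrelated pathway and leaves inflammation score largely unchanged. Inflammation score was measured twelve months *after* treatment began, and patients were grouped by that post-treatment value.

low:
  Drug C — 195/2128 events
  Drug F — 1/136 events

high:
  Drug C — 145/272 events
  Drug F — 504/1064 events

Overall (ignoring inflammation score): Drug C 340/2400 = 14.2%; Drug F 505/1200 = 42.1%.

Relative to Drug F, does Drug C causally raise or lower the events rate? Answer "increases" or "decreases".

decreases

Inflammation score lies on the pathway drug → inflammation score → outcome, so adjusting for it blocks the indirect effect. For the total causal effect of drug, use the unadjusted pooled rates.
Pooled: Drug C 14.2% vs Drug F 42.1%; Drug C is lower overall.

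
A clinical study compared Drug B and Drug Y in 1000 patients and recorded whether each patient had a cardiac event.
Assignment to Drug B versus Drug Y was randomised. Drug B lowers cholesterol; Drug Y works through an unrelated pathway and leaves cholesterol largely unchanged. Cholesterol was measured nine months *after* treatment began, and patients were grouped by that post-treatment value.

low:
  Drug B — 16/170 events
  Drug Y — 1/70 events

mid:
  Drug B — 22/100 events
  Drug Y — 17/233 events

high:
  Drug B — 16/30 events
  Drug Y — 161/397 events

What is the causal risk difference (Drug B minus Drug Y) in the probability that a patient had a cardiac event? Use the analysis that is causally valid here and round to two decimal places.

Drug Y is lower inside every cholesterol stratum but Drug B is lower in aggregate. Whether to stratify depends on how cholesterol relates to the drug.
Cholesterol is recorded after the drug and is itself shifted by it — it sits on the causal path from drug to outcome. Conditioning on a mediator would strip out part of the effect we want; the pooled comparison gives the total causal effect.
The causal difference is the pooled difference: 0.180 − 0.256 = -0.076.

-0.08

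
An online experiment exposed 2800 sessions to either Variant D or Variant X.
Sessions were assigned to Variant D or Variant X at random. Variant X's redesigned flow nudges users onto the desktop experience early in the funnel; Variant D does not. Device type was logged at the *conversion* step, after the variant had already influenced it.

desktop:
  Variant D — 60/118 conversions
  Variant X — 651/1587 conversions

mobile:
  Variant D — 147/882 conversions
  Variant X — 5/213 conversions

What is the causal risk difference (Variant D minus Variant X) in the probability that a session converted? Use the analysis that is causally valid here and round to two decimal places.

The stratified and pooled comparisons disagree (Variant D wins within each device type; Variant X wins overall), so the answer turns on the causal role of device type.
Device type is recorded after the variant and is itself shifted by it — it sits on the causal path from variant to outcome. Conditioning on a mediator would strip out part of the effect we want; the pooled comparison gives the total causal effect.
The causal difference is the pooled difference: 0.207 − 0.364 = -0.157.

-0.16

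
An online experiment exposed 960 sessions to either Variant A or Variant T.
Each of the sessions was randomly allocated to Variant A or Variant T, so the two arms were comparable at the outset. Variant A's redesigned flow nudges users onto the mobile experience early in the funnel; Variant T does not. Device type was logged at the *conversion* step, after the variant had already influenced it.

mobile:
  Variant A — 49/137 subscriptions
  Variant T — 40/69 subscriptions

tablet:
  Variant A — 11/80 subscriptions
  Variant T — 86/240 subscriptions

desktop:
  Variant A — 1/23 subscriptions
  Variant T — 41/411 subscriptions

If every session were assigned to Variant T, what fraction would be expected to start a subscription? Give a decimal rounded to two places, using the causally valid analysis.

Because the variant influences device type, device type is a post-treatment mediator, not a confounder. Stratifying on it would bias the estimate; the causal effect is the crude pooled difference.
So P(outcome | do(Variant T)) is just the pooled rate for Variant T: 167/720 = 0.232.

0.23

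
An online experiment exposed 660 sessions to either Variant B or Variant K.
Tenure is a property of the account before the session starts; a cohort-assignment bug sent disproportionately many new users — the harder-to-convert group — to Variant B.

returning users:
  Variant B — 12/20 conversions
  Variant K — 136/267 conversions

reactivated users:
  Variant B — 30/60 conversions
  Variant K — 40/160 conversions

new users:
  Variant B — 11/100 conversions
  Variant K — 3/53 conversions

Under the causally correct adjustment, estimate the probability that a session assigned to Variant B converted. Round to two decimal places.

0.45

Within every user tenure level Variant B has the higher rate, yet pooled Variant K does — Simpson's reversal.
The imbalance in user tenure arose from how sessions were allocated, not from anything the variant did; and user tenure independently affects the outcome. The pooled gap is confounded — condition on user tenure.
Standardising Variant B to the population user tenure mix: 0.435·12/20 + 0.333·30/60 + 0.232·11/100 = 0.453.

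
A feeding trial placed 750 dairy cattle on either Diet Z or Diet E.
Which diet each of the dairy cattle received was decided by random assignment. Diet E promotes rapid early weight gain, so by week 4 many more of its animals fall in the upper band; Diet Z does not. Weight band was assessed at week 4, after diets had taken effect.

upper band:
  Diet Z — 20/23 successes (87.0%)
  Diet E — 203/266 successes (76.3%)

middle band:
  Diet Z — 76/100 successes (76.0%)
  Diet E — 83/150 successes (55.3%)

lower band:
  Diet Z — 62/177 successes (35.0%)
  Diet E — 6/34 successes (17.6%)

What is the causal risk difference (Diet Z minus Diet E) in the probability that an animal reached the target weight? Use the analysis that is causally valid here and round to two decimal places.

-0.12

The week-4 weight band-specific comparison favours Diet Z throughout, but the pooled figures favour Diet E. The question is whether to condition on week-4 weight band.
Stratifying would compare diets among dairy cattle the diets themselves sorted into week-4 weight band groups — a form of selection on an intermediate. The unconditioned pooled rates give the total causal effect.
The causal difference is the pooled difference: 0.527 − 0.649 = -0.122.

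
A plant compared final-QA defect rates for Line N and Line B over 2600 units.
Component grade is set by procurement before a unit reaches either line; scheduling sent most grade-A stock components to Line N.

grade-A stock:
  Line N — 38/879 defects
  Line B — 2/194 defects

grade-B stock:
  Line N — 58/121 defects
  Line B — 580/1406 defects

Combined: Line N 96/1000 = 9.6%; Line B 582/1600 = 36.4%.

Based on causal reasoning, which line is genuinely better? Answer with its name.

Line B

Since component grade is a pre-existing factor (not a product of the line) and it affects the outcome on its own, it is a confounder. The stratified rates, not the pooled rate, identify the causal effect.
Within each level — grade-A stock: 4.3% vs 1.0%; grade-B stock: 47.9% vs 41.3% — Line B is lower every time.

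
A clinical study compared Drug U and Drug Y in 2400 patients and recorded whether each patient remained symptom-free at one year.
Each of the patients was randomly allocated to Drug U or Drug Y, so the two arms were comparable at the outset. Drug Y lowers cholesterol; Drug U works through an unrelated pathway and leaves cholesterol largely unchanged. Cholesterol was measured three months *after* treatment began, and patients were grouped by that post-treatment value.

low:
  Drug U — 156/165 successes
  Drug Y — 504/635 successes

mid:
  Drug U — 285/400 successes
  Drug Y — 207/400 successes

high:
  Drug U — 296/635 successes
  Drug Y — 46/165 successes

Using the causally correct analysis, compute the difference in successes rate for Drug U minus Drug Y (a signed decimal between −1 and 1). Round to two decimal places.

-0.02

The cholesterol-specific comparison favours Drug U throughout, but the pooled figures favour Drug Y. The question is whether to condition on cholesterol.
The distribution of cholesterol is itself part of what the drug does — it is an intermediate outcome. Holding it fixed would remove that part of the effect; the total effect is the pooled difference.
The causal difference is the pooled difference: 0.614 − 0.631 = -0.017.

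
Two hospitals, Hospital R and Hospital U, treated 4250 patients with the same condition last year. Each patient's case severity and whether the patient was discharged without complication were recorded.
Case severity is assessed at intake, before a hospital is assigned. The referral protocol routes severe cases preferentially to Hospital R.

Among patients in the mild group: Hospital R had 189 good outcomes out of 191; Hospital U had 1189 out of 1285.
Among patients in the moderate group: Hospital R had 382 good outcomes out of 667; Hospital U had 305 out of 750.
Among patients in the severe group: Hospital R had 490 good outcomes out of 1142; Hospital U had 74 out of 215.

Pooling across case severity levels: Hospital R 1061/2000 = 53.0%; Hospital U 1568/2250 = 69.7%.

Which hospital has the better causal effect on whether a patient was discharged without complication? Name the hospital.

Hospital R

Nothing the hospital does changes case severity; the imbalance is an allocation artefact. With case severity also predicting the outcome, the pooled figure is confounded, and the within-stratum comparison is the causal one.
Within each level — mild: 99.0% vs 92.5%; moderate: 57.3% vs 40.7%; severe: 42.9% vs 34.4% — Hospital R is higher every time.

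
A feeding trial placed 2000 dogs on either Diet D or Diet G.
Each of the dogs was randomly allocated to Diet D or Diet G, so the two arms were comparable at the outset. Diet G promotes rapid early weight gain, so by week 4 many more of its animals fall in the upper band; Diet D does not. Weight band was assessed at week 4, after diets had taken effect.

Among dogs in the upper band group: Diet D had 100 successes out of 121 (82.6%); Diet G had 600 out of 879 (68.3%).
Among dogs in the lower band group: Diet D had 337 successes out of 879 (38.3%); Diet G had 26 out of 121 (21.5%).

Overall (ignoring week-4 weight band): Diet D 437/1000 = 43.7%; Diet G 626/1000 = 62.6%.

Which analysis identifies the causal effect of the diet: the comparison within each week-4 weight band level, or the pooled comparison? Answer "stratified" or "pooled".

pooled

The distribution of week-4 weight band is itself part of what the diet does — it is an intermediate outcome. Holding it fixed would remove that part of the effect; the total effect is the pooled difference.
Pooled: Diet D 43.7% vs Diet G 62.6%; Diet G is higher overall.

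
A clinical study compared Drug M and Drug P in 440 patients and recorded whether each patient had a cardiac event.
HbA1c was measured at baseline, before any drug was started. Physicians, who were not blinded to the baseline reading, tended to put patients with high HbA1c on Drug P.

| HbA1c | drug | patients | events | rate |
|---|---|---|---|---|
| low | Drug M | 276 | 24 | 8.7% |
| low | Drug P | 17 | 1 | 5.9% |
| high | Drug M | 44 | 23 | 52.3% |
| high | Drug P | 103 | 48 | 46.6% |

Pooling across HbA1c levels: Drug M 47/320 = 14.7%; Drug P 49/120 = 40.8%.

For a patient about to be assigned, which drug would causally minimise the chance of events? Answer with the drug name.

HbA1c is set before the drug has any effect — it is not caused by the drug — and it independently drives the outcome. That makes it a confounder, so the causal comparison is within HbA1c levels.
Within each level — low: 8.7% vs 5.9%; high: 52.3% vs 46.6% — Drug P is lower every time.

Drug P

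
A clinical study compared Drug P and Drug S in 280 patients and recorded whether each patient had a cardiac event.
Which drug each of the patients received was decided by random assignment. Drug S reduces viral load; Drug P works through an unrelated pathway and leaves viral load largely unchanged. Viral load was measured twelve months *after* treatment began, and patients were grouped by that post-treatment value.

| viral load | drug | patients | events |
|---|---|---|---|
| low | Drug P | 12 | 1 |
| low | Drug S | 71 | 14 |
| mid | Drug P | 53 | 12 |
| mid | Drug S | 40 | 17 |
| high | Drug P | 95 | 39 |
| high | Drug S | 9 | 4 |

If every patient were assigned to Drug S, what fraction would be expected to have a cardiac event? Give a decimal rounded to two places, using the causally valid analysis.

Viral load is downstream of the drug. One should not condition on a consequence of treatment, so the overall rates are the right comparison.
So P(outcome | do(Drug S)) is just the pooled rate for Drug S: 35/120 = 0.292.

0.29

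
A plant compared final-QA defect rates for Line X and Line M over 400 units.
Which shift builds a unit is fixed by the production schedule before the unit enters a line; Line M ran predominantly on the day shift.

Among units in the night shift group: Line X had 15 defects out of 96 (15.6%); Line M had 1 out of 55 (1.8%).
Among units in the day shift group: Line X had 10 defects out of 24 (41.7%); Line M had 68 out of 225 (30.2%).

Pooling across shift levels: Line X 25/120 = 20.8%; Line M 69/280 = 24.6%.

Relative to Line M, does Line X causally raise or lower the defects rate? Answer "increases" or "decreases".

Since shift is a pre-existing factor (not a product of the line) and it affects the outcome on its own, it is a confounder. The stratified rates, not the pooled rate, identify the causal effect.
Within each level — night shift: 15.6% vs 1.8%; day shift: 41.7% vs 30.2% — Line M is lower every time.

increases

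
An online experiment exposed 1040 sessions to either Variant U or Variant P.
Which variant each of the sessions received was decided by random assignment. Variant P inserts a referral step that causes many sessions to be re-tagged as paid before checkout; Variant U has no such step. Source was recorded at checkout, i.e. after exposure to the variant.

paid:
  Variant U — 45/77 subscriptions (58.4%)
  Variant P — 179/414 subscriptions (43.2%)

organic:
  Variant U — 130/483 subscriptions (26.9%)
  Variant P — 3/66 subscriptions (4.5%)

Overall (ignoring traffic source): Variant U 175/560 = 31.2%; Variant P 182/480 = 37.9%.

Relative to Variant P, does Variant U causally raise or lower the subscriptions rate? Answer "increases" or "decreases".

Traffic source is downstream of the variant. One should not condition on a consequence of treatment, so the overall rates are the right comparison.
Pooled: Variant U 31.2% vs Variant P 37.9%; Variant P is higher overall.

decreases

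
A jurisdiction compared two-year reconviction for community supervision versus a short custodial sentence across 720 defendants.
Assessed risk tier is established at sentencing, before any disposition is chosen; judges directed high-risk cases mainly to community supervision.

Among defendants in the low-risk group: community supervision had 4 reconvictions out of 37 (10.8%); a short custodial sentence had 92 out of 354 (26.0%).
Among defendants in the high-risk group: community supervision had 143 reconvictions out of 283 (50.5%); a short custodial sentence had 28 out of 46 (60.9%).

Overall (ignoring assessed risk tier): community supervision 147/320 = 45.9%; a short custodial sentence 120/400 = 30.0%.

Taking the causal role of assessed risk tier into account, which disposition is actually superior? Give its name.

community supervision

The stratified and pooled comparisons disagree (community supervision wins within each assessed risk tier; a short custodial sentence wins overall), so the answer turns on the causal role of assessed risk tier.
Assessed risk tier satisfies the back-door criterion: it is not a descendant of the disposition, and it blocks the spurious path from disposition to outcome. Adjusting for it (i.e., using the within-assessed risk tier rates) gives the causal effect.
Within each level — low-risk: 10.8% vs 26.0%; high-risk: 50.5% vs 60.9% — community supervision is lower every time.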